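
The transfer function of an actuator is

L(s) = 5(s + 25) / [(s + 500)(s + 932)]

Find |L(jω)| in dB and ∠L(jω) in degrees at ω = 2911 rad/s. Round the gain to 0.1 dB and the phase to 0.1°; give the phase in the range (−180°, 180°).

-55.9 dB, -63.0°

At s = jω = j2911:
zero (s+25): 25 + j2911 → |·| = √(25²+2911²) = √8474546 ≈ 2911.1, ∠ = arctan(2911/25) ≈ 89.51°
pole (s+500): 500 + j2911 → |·| = √(500²+2911²) = √8723921 ≈ 2953.6, ∠ = arctan(2911/500) ≈ 80.25°
pole (s+932): 932 + j2911 → |·| = √(932²+2911²) = √9342545 ≈ 3056.6, ∠ = arctan(2911/932) ≈ 72.25°
|L| = 5 · 2911.1 / 9.028e+06 ≈ 0.0016123
Gain = 20 log₁₀(0.0016123) ≈ -55.85 dB
∠L = 89.51° − 152.50° = -62.99°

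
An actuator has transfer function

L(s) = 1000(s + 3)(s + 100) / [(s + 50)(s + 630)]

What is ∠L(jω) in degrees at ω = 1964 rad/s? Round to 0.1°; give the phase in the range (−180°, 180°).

16.2°

At s = jω = j1964:
zero (s+3): 3 + j1964 → |·| = √(3²+1964²) = √3857305 ≈ 1964, ∠ = arctan(1964/3) ≈ 89.91°
zero (s+100): 100 + j1964 → |·| = √(100²+1964²) = √3867296 ≈ 1966.5, ∠ = arctan(1964/100) ≈ 87.09°
pole (s+50): 50 + j1964 → |·| = √(50²+1964²) = √3859796 ≈ 1964.6, ∠ = arctan(1964/50) ≈ 88.54°
pole (s+630): 630 + j1964 → |·| = √(630²+1964²) = √4254196 ≈ 2062.6, ∠ = arctan(1964/630) ≈ 72.22°
∠L = 177.00° − 160.76° = 16.24°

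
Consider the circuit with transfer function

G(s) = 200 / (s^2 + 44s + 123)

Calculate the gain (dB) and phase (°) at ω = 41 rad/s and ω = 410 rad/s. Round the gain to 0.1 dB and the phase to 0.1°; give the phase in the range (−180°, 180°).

ω = 41: -21.5 dB, -130.8°; ω = 410: -58.5 dB, -173.9°

Substitute s = j41:
Numerator: 200 = 200 + j0
Denominator: (j41)^2 + 44(j41) + 123 = -1558 + j1804
|N| = √(200² + 0²) ≈ 200, ∠N ≈ 0.00°
|D| = √(1558² + 1804²) ≈ 2383.6, ∠D ≈ 130.82°
|G| = 200 / 2383.6 ≈ 0.083907
Gain = 20 log₁₀(0.083907) ≈ -21.52 dB
∠G = 0.00° − 130.82° = -130.82°

Substitute s = j410:
Numerator: 200 = 200 + j0
Denominator: (j410)^2 + 44(j410) + 123 = -167977 + j18040
|N| = √(200² + 0²) ≈ 200, ∠N ≈ 0.00°
|D| = √(167977² + 18040²) ≈ 1.6894e+05, ∠D ≈ 173.87°
|G| = 200 / 1.6894e+05 ≈ 0.0011839
Gain = 20 log₁₀(0.0011839) ≈ -58.53 dB
∠G = 0.00° − 173.87° = -173.87°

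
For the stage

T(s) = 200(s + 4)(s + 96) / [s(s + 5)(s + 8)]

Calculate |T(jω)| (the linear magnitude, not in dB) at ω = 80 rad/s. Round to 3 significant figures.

At s = jω = j80:
zero (s+4): 4 + j80 → |·| = √(4²+80²) = √6416 ≈ 80.1, ∠ = arctan(80/4) ≈ 87.14°
zero (s+96): 96 + j80 → |·| = √(96²+80²) = √15616 ≈ 124.96, ∠ = arctan(80/96) ≈ 39.81°
pole (s+5): 5 + j80 → |·| = √(5²+80²) = √6425 ≈ 80.156, ∠ = arctan(80/5) ≈ 86.42°
pole (s+8): 8 + j80 → |·| = √(8²+80²) = √6464 ≈ 80.399, ∠ = arctan(80/8) ≈ 84.29°
pole at origin: |s| = 80, ∠ = 90.00° (in denominator)
|T| = 200 · 10009 / 5.1556e+05 ≈ 3.8828

3.88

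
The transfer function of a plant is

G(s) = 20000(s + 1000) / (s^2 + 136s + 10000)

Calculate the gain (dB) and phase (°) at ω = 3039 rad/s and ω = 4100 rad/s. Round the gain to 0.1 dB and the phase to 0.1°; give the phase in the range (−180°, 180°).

ω = 3039: 16.8 dB, -105.6°; ω = 4100: 14.0 dB, -101.8°

At s = jω = j3039:
zero (s+1000): 1000 + j3039 → |·| = √(1000²+3039²) = √10235521 ≈ 3199.3, ∠ = arctan(3039/1000) ≈ 71.79°
quadratic: (j3039)² + 136·j3039 + 10000 = -9225521 + j413304 → |·| ≈ 9.2348e+06, ∠ ≈ 177.43°
|G| = 20000 · 3199.3 / 9.2348e+06 ≈ 6.9288
Gain = 20 log₁₀(6.9288) ≈ 16.81 dB
∠G = 71.79° − 177.43° = -105.64°

At s = jω = j4100:
zero (s+1000): 1000 + j4100 → |·| = √(1000²+4100²) = √17810000 ≈ 4220.2, ∠ = arctan(4100/1000) ≈ 76.29°
quadratic: (j4100)² + 136·j4100 + 10000 = -16800000 + j557600 → |·| ≈ 1.6809e+07, ∠ ≈ 178.10°
|G| = 20000 · 4220.2 / 1.6809e+07 ≈ 5.0214
Gain = 20 log₁₀(5.0214) ≈ 14.02 dB
∠G = 76.29° − 178.10° = -101.81°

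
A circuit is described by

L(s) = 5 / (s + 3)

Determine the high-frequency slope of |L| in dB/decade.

Each pole contributes −20 dB/decade at high frequency; each zero contributes +20 dB/decade.
Net: 0 zero(s) − 1 pole(s) → -20 dB/decade.

-20 dB/decade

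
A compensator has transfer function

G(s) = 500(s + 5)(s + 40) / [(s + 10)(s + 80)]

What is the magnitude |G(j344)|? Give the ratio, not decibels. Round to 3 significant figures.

490

At s = jω = j344:
zero (s+5): 5 + j344 → |·| = √(5²+344²) = √118361 ≈ 344.04, ∠ = arctan(344/5) ≈ 89.17°
zero (s+40): 40 + j344 → |·| = √(40²+344²) = √119936 ≈ 346.32, ∠ = arctan(344/40) ≈ 83.37°
pole (s+10): 10 + j344 → |·| = √(10²+344²) = √118436 ≈ 344.15, ∠ = arctan(344/10) ≈ 88.33°
pole (s+80): 80 + j344 → |·| = √(80²+344²) = √124736 ≈ 353.18, ∠ = arctan(344/80) ≈ 76.91°
|G| = 500 · 1.1915e+05 / 1.2155e+05 ≈ 490.13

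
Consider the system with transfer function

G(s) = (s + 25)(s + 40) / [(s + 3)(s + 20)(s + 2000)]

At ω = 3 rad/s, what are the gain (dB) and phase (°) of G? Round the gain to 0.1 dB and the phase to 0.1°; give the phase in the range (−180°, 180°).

At s = jω = j3:
zero (s+25): 25 + j3 → |·| = √(25²+3²) = √634 ≈ 25.179, ∠ = arctan(3/25) ≈ 6.84°
zero (s+40): 40 + j3 → |·| = √(40²+3²) = √1609 ≈ 40.112, ∠ = arctan(3/40) ≈ 4.29°
pole (s+3): 3 + j3 → |·| = √(3²+3²) = √18 ≈ 4.2426, ∠ = arctan(3/3) ≈ 45.00°
pole (s+20): 20 + j3 → |·| = √(20²+3²) = √409 ≈ 20.224, ∠ = arctan(3/20) ≈ 8.53°
pole (s+2000): 2000 + j3 → |·| = √(2000²+3²) = √4000009 ≈ 2000, ∠ = arctan(3/2000) ≈ 0.09°
|G| = 1 · 1010 / 1.716e+05 ≈ 0.0058858
Gain = 20 log₁₀(0.0058858) ≈ -44.60 dB
∠G = 11.13° − 53.62° = -42.49°

-44.6 dB, -42.5°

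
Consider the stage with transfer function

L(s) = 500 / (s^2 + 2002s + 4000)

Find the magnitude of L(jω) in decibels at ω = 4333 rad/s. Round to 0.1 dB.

-92.3 dB

Substitute s = j4333:
Numerator: 500 = 500 + j0
Denominator: (j4333)^2 + 2002(j4333) + 4000 = -18770889 + j8674666
|N| = √(500² + 0²) ≈ 500, ∠N ≈ 0.00°
|D| = √(18770889² + 8674666²) ≈ 2.0678e+07, ∠D ≈ 155.20°
|L| = 500 / 2.0678e+07 ≈ 2.418e-05
Gain = 20 log₁₀(2.418e-05) ≈ -92.33 dB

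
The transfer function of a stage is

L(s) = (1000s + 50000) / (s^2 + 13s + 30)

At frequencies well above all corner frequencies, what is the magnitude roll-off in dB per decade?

Each pole contributes −20 dB/decade at high frequency; each zero contributes +20 dB/decade.
Net: 1 zero(s) − 2 pole(s) → -20 dB/decade.

-20 dB/decade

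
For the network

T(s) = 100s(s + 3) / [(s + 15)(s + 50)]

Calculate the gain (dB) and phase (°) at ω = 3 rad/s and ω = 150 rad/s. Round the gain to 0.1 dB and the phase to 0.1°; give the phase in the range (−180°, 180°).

At s = jω = j3:
zero (s+3): 3 + j3 → |·| = √(3²+3²) = √18 ≈ 4.2426, ∠ = arctan(3/3) ≈ 45.00°
zero at origin: s = j3 → |·| = 3, ∠ = 90.00°
pole (s+15): 15 + j3 → |·| = √(15²+3²) = √234 ≈ 15.297, ∠ = arctan(3/15) ≈ 11.31°
pole (s+50): 50 + j3 → |·| = √(50²+3²) = √2509 ≈ 50.09, ∠ = arctan(3/50) ≈ 3.43°
|T| = 100 · 12.728 / 766.23 ≈ 1.6611
Gain = 20 log₁₀(1.6611) ≈ 4.41 dB
∠T = 135.00° − 14.74° = 120.26°

At s = jω = j150:
zero (s+3): 3 + j150 → |·| = √(3²+150²) = √22509 ≈ 150.03, ∠ = arctan(150/3) ≈ 88.85°
zero at origin: s = j150 → |·| = 150, ∠ = 90.00°
pole (s+15): 15 + j150 → |·| = √(15²+150²) = √22725 ≈ 150.75, ∠ = arctan(150/15) ≈ 84.29°
pole (s+50): 50 + j150 → |·| = √(50²+150²) = √25000 ≈ 158.11, ∠ = arctan(150/50) ≈ 71.57°
|T| = 100 · 22504 / 23835 ≈ 94.416
Gain = 20 log₁₀(94.416) ≈ 39.50 dB
∠T = 178.85° − 155.86° = 22.99°

ω = 3: 4.4 dB, 120.3°; ω = 150: 39.5 dB, 23.0°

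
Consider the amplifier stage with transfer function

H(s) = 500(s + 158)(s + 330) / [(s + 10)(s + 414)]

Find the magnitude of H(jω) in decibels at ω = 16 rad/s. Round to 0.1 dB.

70.5 dB

At s = jω = j16:
zero (s+158): 158 + j16 → |·| = √(158²+16²) = √25220 ≈ 158.81, ∠ = arctan(16/158) ≈ 5.78°
zero (s+330): 330 + j16 → |·| = √(330²+16²) = √109156 ≈ 330.39, ∠ = arctan(16/330) ≈ 2.78°
pole (s+10): 10 + j16 → |·| = √(10²+16²) = √356 ≈ 18.868, ∠ = arctan(16/10) ≈ 57.99°
pole (s+414): 414 + j16 → |·| = √(414²+16²) = √171652 ≈ 414.31, ∠ = arctan(16/414) ≈ 2.21°
|H| = 500 · 52469 / 7817.2 ≈ 3356
Gain = 20 log₁₀(3356) ≈ 70.52 dB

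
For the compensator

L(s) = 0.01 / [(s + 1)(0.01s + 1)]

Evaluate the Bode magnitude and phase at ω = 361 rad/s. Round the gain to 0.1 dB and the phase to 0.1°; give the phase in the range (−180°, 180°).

At ω = 361 rad/s:
pole (1 + j361·1) = 1 + j361 → |·| ≈ 361, ∠ ≈ 89.84°
pole (1 + j361·0.01) = 1 + j3.61 → |·| ≈ 3.7459, ∠ ≈ 74.52°
|L| = 0.01 · 1 / (361 · 3.7459) ≈ 7.395e-06
Gain = 20 log₁₀(7.395e-06) ≈ -102.62 dB
∠L = (0°) − (89.84° + 74.52°) = -164.36°

-102.6 dB, -164.4°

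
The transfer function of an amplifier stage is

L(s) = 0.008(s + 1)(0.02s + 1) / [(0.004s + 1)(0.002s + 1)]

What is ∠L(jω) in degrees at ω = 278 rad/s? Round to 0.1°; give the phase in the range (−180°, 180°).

92.5°

At ω = 278 rad/s:
zero (1 + j278·1) = 1 + j278 → |·| ≈ 278, ∠ ≈ 89.79°
zero (1 + j278·0.02) = 1 + j5.56 → |·| ≈ 5.6492, ∠ ≈ 79.80°
pole (1 + j278·0.004) = 1 + j1.112 → |·| ≈ 1.4955, ∠ ≈ 48.04°
pole (1 + j278·0.002) = 1 + j0.556 → |·| ≈ 1.1442, ∠ ≈ 29.07°
∠L = (89.79° + 79.80°) − (48.04° + 29.07°) = 92.48°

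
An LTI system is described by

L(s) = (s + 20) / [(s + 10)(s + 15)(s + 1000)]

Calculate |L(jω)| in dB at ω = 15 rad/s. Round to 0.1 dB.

-83.7 dB

At s = jω = j15:
zero (s+20): 20 + j15 → |·| = √(20²+15²) = √625 ≈ 25, ∠ = arctan(15/20) ≈ 36.87°
pole (s+10): 10 + j15 → |·| = √(10²+15²) = √325 ≈ 18.028, ∠ = arctan(15/10) ≈ 56.31°
pole (s+15): 15 + j15 → |·| = √(15²+15²) = √450 ≈ 21.213, ∠ = arctan(15/15) ≈ 45.00°
pole (s+1000): 1000 + j15 → |·| = √(1000²+15²) = √1000225 ≈ 1000.1, ∠ = arctan(15/1000) ≈ 0.86°
|L| = 1 · 25 / 3.8247e+05 ≈ 6.5365e-05
Gain = 20 log₁₀(6.5365e-05) ≈ -83.69 dB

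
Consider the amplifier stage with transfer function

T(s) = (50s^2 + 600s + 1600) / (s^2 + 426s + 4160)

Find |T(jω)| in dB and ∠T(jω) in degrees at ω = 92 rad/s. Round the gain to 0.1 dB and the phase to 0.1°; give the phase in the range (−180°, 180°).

Substitute s = j92:
Numerator: 50(j92)^2 + 600(j92) + 1600 = -421600 + j55200
Denominator: (j92)^2 + 426(j92) + 4160 = -4304 + j39192
|N| = √(421600² + 55200²) ≈ 4.252e+05, ∠N ≈ 172.54°
|D| = √(4304² + 39192²) ≈ 39428, ∠D ≈ 96.27°
|T| = 4.252e+05 / 39428 ≈ 10.784
Gain = 20 log₁₀(10.784) ≈ 20.66 dB
∠T = 172.54° − 96.27° = 76.27°

20.7 dB, 76.3°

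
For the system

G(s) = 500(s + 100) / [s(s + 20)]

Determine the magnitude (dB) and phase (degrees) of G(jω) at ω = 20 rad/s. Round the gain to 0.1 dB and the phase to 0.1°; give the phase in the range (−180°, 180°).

39.1 dB, -123.7°

At s = jω = j20:
zero (s+100): 100 + j20 → |·| = √(100²+20²) = √10400 ≈ 101.98, ∠ = arctan(20/100) ≈ 11.31°
pole (s+20): 20 + j20 → |·| = √(20²+20²) = √800 ≈ 28.284, ∠ = arctan(20/20) ≈ 45.00°
pole at origin: |s| = 20, ∠ = 90.00° (in denominator)
|G| = 500 · 101.98 / 565.68 ≈ 90.139
Gain = 20 log₁₀(90.139) ≈ 39.10 dB
∠G = 11.31° − 135.00° = -123.69°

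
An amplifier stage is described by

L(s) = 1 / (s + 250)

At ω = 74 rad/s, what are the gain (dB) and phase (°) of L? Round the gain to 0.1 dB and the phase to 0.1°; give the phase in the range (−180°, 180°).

-48.3 dB, -16.5°

Substitute s = j74:
Numerator: 1 = 1 + j0
Denominator: (j74) + 250 = 250 + j74
|N| = √(1² + 0²) ≈ 1, ∠N ≈ 0.00°
|D| = √(250² + 74²) ≈ 260.72, ∠D ≈ 16.49°
|L| = 1 / 260.72 ≈ 0.0038355
Gain = 20 log₁₀(0.0038355) ≈ -48.32 dB
∠L = 0.00° − 16.49° = -16.49°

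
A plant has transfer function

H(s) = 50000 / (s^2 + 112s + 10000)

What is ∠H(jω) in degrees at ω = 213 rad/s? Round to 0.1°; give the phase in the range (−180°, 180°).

-146.0°

At s = jω = j213:
quadratic: (j213)² + 112·j213 + 10000 = -35369 + j23856 → |·| ≈ 42662, ∠ ≈ 146.00°
∠H = 0.00° − 146.00° = -146.00°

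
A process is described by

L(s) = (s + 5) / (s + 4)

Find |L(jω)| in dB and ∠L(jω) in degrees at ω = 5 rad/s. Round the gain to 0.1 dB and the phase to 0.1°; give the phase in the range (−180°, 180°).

Substitute s = j5:
Numerator: (j5) + 5 = 5 + j5
Denominator: (j5) + 4 = 4 + j5
|N| = √(5² + 5²) ≈ 7.0711, ∠N ≈ 45.00°
|D| = √(4² + 5²) ≈ 6.4031, ∠D ≈ 51.34°
|L| = 7.0711 / 6.4031 ≈ 1.1043
Gain = 20 log₁₀(1.1043) ≈ 0.86 dB
∠L = 45.00° − 51.34° = -6.34°

0.9 dB, -6.3°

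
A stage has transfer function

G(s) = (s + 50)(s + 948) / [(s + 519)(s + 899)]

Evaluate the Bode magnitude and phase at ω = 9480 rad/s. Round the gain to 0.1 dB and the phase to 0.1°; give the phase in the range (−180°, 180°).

-0.0 dB, 2.5°

At s = jω = j9480:
zero (s+50): 50 + j9480 → |·| = √(50²+9480²) = √89872900 ≈ 9480.1, ∠ = arctan(9480/50) ≈ 89.70°
zero (s+948): 948 + j9480 → |·| = √(948²+9480²) = √90769104 ≈ 9527.3, ∠ = arctan(9480/948) ≈ 84.29°
pole (s+519): 519 + j9480 → |·| = √(519²+9480²) = √90139761 ≈ 9494.2, ∠ = arctan(9480/519) ≈ 86.87°
pole (s+899): 899 + j9480 → |·| = √(899²+9480²) = √90678601 ≈ 9522.5, ∠ = arctan(9480/899) ≈ 84.58°
|G| = 1 · 9.032e+07 / 9.0409e+07 ≈ 0.99902
Gain = 20 log₁₀(0.99902) ≈ -0.01 dB
∠G = 173.99° − 171.45° = 2.54°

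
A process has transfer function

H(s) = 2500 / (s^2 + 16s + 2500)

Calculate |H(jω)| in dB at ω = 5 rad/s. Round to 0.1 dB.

At s = jω = j5:
quadratic: (j5)² + 16·j5 + 2500 = 2475 + j80 → |·| ≈ 2476.3, ∠ ≈ 1.85°
|H| = 2500 / 2476.3 ≈ 1.0096
Gain = 20 log₁₀(1.0096) ≈ 0.08 dB

0.1 dB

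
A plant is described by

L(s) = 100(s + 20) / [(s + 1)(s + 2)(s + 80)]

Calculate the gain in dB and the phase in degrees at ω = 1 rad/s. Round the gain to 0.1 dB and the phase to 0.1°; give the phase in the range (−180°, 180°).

18.0 dB, -69.4°

At s = jω = j1:
zero (s+20): 20 + j1 → |·| = √(20²+1²) = √401 ≈ 20.025, ∠ = arctan(1/20) ≈ 2.86°
pole (s+1): 1 + j1 → |·| = √(1²+1²) = √2 ≈ 1.4142, ∠ = arctan(1/1) ≈ 45.00°
pole (s+2): 2 + j1 → |·| = √(2²+1²) = √5 ≈ 2.2361, ∠ = arctan(1/2) ≈ 26.57°
pole (s+80): 80 + j1 → |·| = √(80²+1²) = √6401 ≈ 80.006, ∠ = arctan(1/80) ≈ 0.72°
|L| = 100 · 20.025 / 253 ≈ 7.915
Gain = 20 log₁₀(7.915) ≈ 17.97 dB
∠L = 2.86° − 72.29° = -69.43°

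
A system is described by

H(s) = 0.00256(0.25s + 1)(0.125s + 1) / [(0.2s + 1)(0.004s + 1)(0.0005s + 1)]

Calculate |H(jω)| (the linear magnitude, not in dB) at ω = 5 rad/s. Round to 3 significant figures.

0.00342

At ω = 5 rad/s:
zero (1 + j5·0.25) = 1 + j1.25 → |·| ≈ 1.6008, ∠ ≈ 51.34°
zero (1 + j5·0.125) = 1 + j0.625 → |·| ≈ 1.1792, ∠ ≈ 32.01°
pole (1 + j5·0.2) = 1 + j1 → |·| ≈ 1.4142, ∠ ≈ 45.00°
pole (1 + j5·0.004) = 1 + j0.02 → |·| ≈ 1.0002, ∠ ≈ 1.15°
pole (1 + j5·0.0005) = 1 + j0.0025 → |·| ≈ 1, ∠ ≈ 0.14°
|H| = 0.00256 · 1.6008 · 1.1792 / (1.4142 · 1.0002 · 1) ≈ 0.0034164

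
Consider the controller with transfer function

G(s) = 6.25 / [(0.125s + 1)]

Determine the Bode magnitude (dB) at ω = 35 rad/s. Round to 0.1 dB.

2.9 dB

At ω = 35 rad/s:
pole (1 + j35·0.125) = 1 + j4.375 → |·| ≈ 4.4878, ∠ ≈ 77.12°
|G| = 6.25 · 1 / (4.4878) ≈ 1.3927
Gain = 20 log₁₀(1.3927) ≈ 2.88 dB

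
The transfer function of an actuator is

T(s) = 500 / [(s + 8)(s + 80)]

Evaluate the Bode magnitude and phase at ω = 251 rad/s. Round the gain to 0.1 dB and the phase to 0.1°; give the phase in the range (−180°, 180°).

At s = jω = j251:
pole (s+8): 8 + j251 → |·| = √(8²+251²) = √63065 ≈ 251.13, ∠ = arctan(251/8) ≈ 88.17°
pole (s+80): 80 + j251 → |·| = √(80²+251²) = √69401 ≈ 263.44, ∠ = arctan(251/80) ≈ 72.32°
|T| = 500 / 66158 ≈ 0.0075577
Gain = 20 log₁₀(0.0075577) ≈ -42.43 dB
∠T = 0.00° − 160.49° = -160.49°

-42.4 dB, -160.5°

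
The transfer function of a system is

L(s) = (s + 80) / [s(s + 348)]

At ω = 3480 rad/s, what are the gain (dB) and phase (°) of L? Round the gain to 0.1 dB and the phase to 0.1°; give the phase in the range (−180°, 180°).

At s = jω = j3480:
zero (s+80): 80 + j3480 → |·| = √(80²+3480²) = √12116800 ≈ 3480.9, ∠ = arctan(3480/80) ≈ 88.68°
pole (s+348): 348 + j3480 → |·| = √(348²+3480²) = √12231504 ≈ 3497.4, ∠ = arctan(3480/348) ≈ 84.29°
pole at origin: |s| = 3480, ∠ = 90.00° (in denominator)
|L| = 1 · 3480.9 / 1.2171e+07 ≈ 0.000286
Gain = 20 log₁₀(0.000286) ≈ -70.87 dB
∠L = 88.68° − 174.29° = -85.61°

-70.9 dB, -85.6°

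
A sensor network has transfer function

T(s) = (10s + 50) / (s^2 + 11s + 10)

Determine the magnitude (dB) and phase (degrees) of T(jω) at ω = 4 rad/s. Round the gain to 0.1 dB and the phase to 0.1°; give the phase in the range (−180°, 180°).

Substitute s = j4:
Numerator: 10(j4) + 50 = 50 + j40
Denominator: (j4)^2 + 11(j4) + 10 = -6 + j44
|N| = √(50² + 40²) ≈ 64.031, ∠N ≈ 38.66°
|D| = √(6² + 44²) ≈ 44.407, ∠D ≈ 97.77°
|T| = 64.031 / 44.407 ≈ 1.4419
Gain = 20 log₁₀(1.4419) ≈ 3.18 dB
∠T = 38.66° − 97.77° = -59.11°

3.2 dB, -59.1°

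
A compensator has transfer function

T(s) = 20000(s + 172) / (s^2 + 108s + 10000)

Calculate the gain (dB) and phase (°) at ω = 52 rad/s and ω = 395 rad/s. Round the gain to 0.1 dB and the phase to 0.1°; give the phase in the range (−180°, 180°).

ω = 52: 51.8 dB, -20.8°; ω = 395: 35.1 dB, -97.2°

At s = jω = j52:
zero (s+172): 172 + j52 → |·| = √(172²+52²) = √32288 ≈ 179.69, ∠ = arctan(52/172) ≈ 16.82°
quadratic: (j52)² + 108·j52 + 10000 = 7296 + j5616 → |·| ≈ 9207.1, ∠ ≈ 37.59°
|T| = 20000 · 179.69 / 9207.1 ≈ 390.33
Gain = 20 log₁₀(390.33) ≈ 51.83 dB
∠T = 16.82° − 37.59° = -20.77°

At s = jω = j395:
zero (s+172): 172 + j395 → |·| = √(172²+395²) = √185609 ≈ 430.82, ∠ = arctan(395/172) ≈ 66.47°
quadratic: (j395)² + 108·j395 + 10000 = -146025 + j42660 → |·| ≈ 1.5213e+05, ∠ ≈ 163.71°
|T| = 20000 · 430.82 / 1.5213e+05 ≈ 56.638
Gain = 20 log₁₀(56.638) ≈ 35.06 dB
∠T = 66.47° − 163.71° = -97.24°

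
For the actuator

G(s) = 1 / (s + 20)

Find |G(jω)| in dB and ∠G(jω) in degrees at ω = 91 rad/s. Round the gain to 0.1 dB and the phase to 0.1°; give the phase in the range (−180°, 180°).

At s = jω = j91:
pole (s+20): 20 + j91 → |·| = √(20²+91²) = √8681 ≈ 93.172, ∠ = arctan(91/20) ≈ 77.60°
|G| = 1 / 93.172 ≈ 0.010733
Gain = 20 log₁₀(0.010733) ≈ -39.39 dB
∠G = 0.00° − 77.60° = -77.60°

-39.4 dB, -77.6°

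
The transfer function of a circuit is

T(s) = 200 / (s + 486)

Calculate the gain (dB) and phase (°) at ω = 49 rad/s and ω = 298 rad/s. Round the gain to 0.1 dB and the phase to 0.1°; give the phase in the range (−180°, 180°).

At s = jω = j49:
pole (s+486): 486 + j49 → |·| = √(486²+49²) = √238597 ≈ 488.46, ∠ = arctan(49/486) ≈ 5.76°
|T| = 200 / 488.46 ≈ 0.40945
Gain = 20 log₁₀(0.40945) ≈ -7.76 dB
∠T = 0.00° − 5.76° = -5.76°

At s = jω = j298:
pole (s+486): 486 + j298 → |·| = √(486²+298²) = √325000 ≈ 570.09, ∠ = arctan(298/486) ≈ 31.52°
|T| = 200 / 570.09 ≈ 0.35082
Gain = 20 log₁₀(0.35082) ≈ -9.10 dB
∠T = 0.00° − 31.52° = -31.52°

ω = 49: -7.8 dB, -5.8°; ω = 298: -9.1 dB, -31.5°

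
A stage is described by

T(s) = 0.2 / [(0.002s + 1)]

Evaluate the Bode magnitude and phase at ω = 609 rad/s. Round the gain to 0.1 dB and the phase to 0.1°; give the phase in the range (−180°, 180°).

At ω = 609 rad/s:
pole (1 + j609·0.002) = 1 + j1.218 → |·| ≈ 1.5759, ∠ ≈ 50.61°
|T| = 0.2 · 1 / (1.5759) ≈ 0.12691
Gain = 20 log₁₀(0.12691) ≈ -17.93 dB
∠T = (0°) − (50.61°) = -50.61°

-17.9 dB, -50.6°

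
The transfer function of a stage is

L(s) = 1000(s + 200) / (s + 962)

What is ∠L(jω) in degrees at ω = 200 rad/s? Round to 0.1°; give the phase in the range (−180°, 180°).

At s = jω = j200:
zero (s+200): 200 + j200 → |·| = √(200²+200²) = √80000 ≈ 282.84, ∠ = arctan(200/200) ≈ 45.00°
pole (s+962): 962 + j200 → |·| = √(962²+200²) = √965444 ≈ 982.57, ∠ = arctan(200/962) ≈ 11.74°
∠L = 45.00° − 11.74° = 33.26°

33.3°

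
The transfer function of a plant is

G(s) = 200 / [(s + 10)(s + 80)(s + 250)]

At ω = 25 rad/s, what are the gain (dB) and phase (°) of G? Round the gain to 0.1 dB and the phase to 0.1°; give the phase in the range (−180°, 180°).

-69.1 dB, -91.3°

At s = jω = j25:
pole (s+10): 10 + j25 → |·| = √(10²+25²) = √725 ≈ 26.926, ∠ = arctan(25/10) ≈ 68.20°
pole (s+80): 80 + j25 → |·| = √(80²+25²) = √7025 ≈ 83.815, ∠ = arctan(25/80) ≈ 17.35°
pole (s+250): 250 + j25 → |·| = √(250²+25²) = √63125 ≈ 251.25, ∠ = arctan(25/250) ≈ 5.71°
|G| = 200 / 5.6702e+05 ≈ 0.00035272
Gain = 20 log₁₀(0.00035272) ≈ -69.05 dB
∠G = 0.00° − 91.26° = -91.26°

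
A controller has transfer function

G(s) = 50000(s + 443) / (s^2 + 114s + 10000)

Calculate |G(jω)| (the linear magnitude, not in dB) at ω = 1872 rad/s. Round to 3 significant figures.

27.5

At s = jω = j1872:
zero (s+443): 443 + j1872 → |·| = √(443²+1872²) = √3700633 ≈ 1923.7, ∠ = arctan(1872/443) ≈ 76.69°
quadratic: (j1872)² + 114·j1872 + 10000 = -3494384 + j213408 → |·| ≈ 3.5009e+06, ∠ ≈ 176.51°
|G| = 50000 · 1923.7 / 3.5009e+06 ≈ 27.474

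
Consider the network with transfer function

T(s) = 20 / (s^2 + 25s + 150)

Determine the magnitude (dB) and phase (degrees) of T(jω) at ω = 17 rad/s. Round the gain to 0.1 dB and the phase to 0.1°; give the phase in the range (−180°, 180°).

Substitute s = j17:
Numerator: 20 = 20 + j0
Denominator: (j17)^2 + 25(j17) + 150 = -139 + j425
|N| = √(20² + 0²) ≈ 20, ∠N ≈ 0.00°
|D| = √(139² + 425²) ≈ 447.15, ∠D ≈ 108.11°
|T| = 20 / 447.15 ≈ 0.044728
Gain = 20 log₁₀(0.044728) ≈ -26.99 dB
∠T = 0.00° − 108.11° = -108.11°

-27.0 dB, -108.1°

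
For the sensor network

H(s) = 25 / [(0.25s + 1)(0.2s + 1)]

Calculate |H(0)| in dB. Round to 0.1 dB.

28.0 dB

H(0) = 25 · 1 / 1 = 25
20 log₁₀(25) ≈ 27.96 dB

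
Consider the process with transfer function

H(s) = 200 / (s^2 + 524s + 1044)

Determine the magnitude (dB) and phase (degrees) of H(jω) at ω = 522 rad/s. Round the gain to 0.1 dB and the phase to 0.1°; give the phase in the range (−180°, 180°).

Substitute s = j522:
Numerator: 200 = 200 + j0
Denominator: (j522)^2 + 524(j522) + 1044 = -271440 + j273528
|N| = √(200² + 0²) ≈ 200, ∠N ≈ 0.00°
|D| = √(271440² + 273528²) ≈ 3.8535e+05, ∠D ≈ 134.78°
|H| = 200 / 3.8535e+05 ≈ 0.00051901
Gain = 20 log₁₀(0.00051901) ≈ -65.70 dB
∠H = 0.00° − 134.78° = -134.78°

-65.7 dB, -134.8°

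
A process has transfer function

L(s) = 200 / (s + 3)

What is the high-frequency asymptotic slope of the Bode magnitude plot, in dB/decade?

-20 dB/decade

Each pole contributes −20 dB/decade at high frequency; each zero contributes +20 dB/decade.
Net: 0 zero(s) − 1 pole(s) → -20 dB/decade.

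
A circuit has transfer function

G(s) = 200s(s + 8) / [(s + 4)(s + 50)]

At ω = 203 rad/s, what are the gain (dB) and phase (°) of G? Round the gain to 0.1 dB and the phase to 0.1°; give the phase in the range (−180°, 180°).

45.8 dB, 12.7°

At s = jω = j203:
zero (s+8): 8 + j203 → |·| = √(8²+203²) = √41273 ≈ 203.16, ∠ = arctan(203/8) ≈ 87.74°
zero at origin: s = j203 → |·| = 203, ∠ = 90.00°
pole (s+4): 4 + j203 → |·| = √(4²+203²) = √41225 ≈ 203.04, ∠ = arctan(203/4) ≈ 88.87°
pole (s+50): 50 + j203 → |·| = √(50²+203²) = √43709 ≈ 209.07, ∠ = arctan(203/50) ≈ 76.16°
|G| = 200 · 41241 / 42450 ≈ 194.3
Gain = 20 log₁₀(194.3) ≈ 45.77 dB
∠G = 177.74° − 165.03° = 12.71°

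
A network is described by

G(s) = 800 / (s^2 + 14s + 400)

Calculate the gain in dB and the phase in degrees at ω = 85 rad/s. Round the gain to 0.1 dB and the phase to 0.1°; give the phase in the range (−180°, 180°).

At s = jω = j85:
quadratic: (j85)² + 14·j85 + 400 = -6825 + j1190 → |·| ≈ 6928, ∠ ≈ 170.11°
|G| = 800 / 6928 ≈ 0.11547
Gain = 20 log₁₀(0.11547) ≈ -18.75 dB
∠G = 0.00° − 170.11° = -170.11°

-18.8 dB, -170.1°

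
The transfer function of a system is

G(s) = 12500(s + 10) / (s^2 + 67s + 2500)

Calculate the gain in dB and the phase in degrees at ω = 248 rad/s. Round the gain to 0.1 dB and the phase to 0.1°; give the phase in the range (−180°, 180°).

34.1 dB, -76.6°

At s = jω = j248:
zero (s+10): 10 + j248 → |·| = √(10²+248²) = √61604 ≈ 248.2, ∠ = arctan(248/10) ≈ 87.69°
quadratic: (j248)² + 67·j248 + 2500 = -59004 + j16616 → |·| ≈ 61299, ∠ ≈ 164.27°
|G| = 12500 · 248.2 / 61299 ≈ 50.613
Gain = 20 log₁₀(50.613) ≈ 34.09 dB
∠G = 87.69° − 164.27° = -76.58°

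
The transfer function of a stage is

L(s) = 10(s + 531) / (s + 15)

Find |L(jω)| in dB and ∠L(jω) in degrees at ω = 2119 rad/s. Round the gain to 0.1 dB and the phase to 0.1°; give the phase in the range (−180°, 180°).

At s = jω = j2119:
zero (s+531): 531 + j2119 → |·| = √(531²+2119²) = √4772122 ≈ 2184.5, ∠ = arctan(2119/531) ≈ 75.93°
pole (s+15): 15 + j2119 → |·| = √(15²+2119²) = √4490386 ≈ 2119.1, ∠ = arctan(2119/15) ≈ 89.59°
|L| = 10 · 2184.5 / 2119.1 ≈ 10.309
Gain = 20 log₁₀(10.309) ≈ 20.26 dB
∠L = 75.93° − 89.59° = -13.66°

20.3 dB, -13.7°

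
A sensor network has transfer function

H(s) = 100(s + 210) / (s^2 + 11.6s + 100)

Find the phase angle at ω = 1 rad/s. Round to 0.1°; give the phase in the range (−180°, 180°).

At s = jω = j1:
zero (s+210): 210 + j1 → |·| = √(210²+1²) = √44101 ≈ 210, ∠ = arctan(1/210) ≈ 0.27°
quadratic: (j1)² + 11.6·j1 + 100 = 99 + j11.6 → |·| ≈ 99.677, ∠ ≈ 6.68°
∠H = 0.27° − 6.68° = -6.41°

-6.4°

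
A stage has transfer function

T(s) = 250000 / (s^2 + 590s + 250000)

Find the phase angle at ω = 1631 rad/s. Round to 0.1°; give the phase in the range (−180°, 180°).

At s = jω = j1631:
quadratic: (j1631)² + 590·j1631 + 250000 = -2410161 + j962290 → |·| ≈ 2.5952e+06, ∠ ≈ 158.23°
∠T = 0.00° − 158.23° = -158.23°

-158.2°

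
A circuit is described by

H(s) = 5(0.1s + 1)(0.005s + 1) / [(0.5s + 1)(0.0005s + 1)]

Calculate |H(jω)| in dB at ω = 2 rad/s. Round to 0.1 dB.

11.1 dB

At ω = 2 rad/s:
zero (1 + j2·0.1) = 1 + j0.2 → |·| ≈ 1.0198, ∠ ≈ 11.31°
zero (1 + j2·0.005) = 1 + j0.01 → |·| ≈ 1, ∠ ≈ 0.57°
pole (1 + j2·0.5) = 1 + j1 → |·| ≈ 1.4142, ∠ ≈ 45.00°
pole (1 + j2·0.0005) = 1 + j0.001 → |·| ≈ 1, ∠ ≈ 0.06°
|H| = 5 · 1.0198 · 1 / (1.4142 · 1) ≈ 3.6056
Gain = 20 log₁₀(3.6056) ≈ 11.14 dB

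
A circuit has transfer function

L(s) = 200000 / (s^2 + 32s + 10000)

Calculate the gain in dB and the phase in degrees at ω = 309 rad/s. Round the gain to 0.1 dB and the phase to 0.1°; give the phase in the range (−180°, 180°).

7.3 dB, -173.4°

At s = jω = j309:
quadratic: (j309)² + 32·j309 + 10000 = -85481 + j9888 → |·| ≈ 86051, ∠ ≈ 173.40°
|L| = 200000 / 86051 ≈ 2.3242
Gain = 20 log₁₀(2.3242) ≈ 7.33 dB
∠L = 0.00° − 173.40° = -173.40°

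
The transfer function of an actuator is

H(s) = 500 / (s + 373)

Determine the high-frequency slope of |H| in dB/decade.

Each pole contributes −20 dB/decade at high frequency; each zero contributes +20 dB/decade.
Net: 0 zero(s) − 1 pole(s) → -20 dB/decade.

-20 dB/decade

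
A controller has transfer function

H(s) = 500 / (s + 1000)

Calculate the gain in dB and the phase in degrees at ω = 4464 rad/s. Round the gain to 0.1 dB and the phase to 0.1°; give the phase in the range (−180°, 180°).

-19.2 dB, -77.4°

Substitute s = j4464:
Numerator: 500 = 500 + j0
Denominator: (j4464) + 1000 = 1000 + j4464
|N| = √(500² + 0²) ≈ 500, ∠N ≈ 0.00°
|D| = √(1000² + 4464²) ≈ 4574.6, ∠D ≈ 77.37°
|H| = 500 / 4574.6 ≈ 0.1093
Gain = 20 log₁₀(0.1093) ≈ -19.23 dB
∠H = 0.00° − 77.37° = -77.37°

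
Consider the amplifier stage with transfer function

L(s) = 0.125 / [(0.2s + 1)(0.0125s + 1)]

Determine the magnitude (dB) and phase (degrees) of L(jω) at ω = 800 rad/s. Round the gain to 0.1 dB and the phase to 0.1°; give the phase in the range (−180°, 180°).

At ω = 800 rad/s:
pole (1 + j800·0.2) = 1 + j160 → |·| ≈ 160, ∠ ≈ 89.64°
pole (1 + j800·0.0125) = 1 + j10 → |·| ≈ 10.05, ∠ ≈ 84.29°
|L| = 0.125 · 1 / (160 · 10.05) ≈ 7.7736e-05
Gain = 20 log₁₀(7.7736e-05) ≈ -82.19 dB
∠L = (0°) − (89.64° + 84.29°) = -173.93°

-82.2 dB, -173.9°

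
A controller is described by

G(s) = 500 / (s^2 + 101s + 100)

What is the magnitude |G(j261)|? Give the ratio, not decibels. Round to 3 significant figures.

Substitute s = j261:
Numerator: 500 = 500 + j0
Denominator: (j261)^2 + 101(j261) + 100 = -68021 + j26361
|N| = √(500² + 0²) ≈ 500, ∠N ≈ 0.00°
|D| = √(68021² + 26361²) ≈ 72950, ∠D ≈ 158.82°
|G| = 500 / 72950 ≈ 0.006854

0.00685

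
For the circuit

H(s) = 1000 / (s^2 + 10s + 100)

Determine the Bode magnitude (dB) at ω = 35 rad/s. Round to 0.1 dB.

At s = jω = j35:
quadratic: (j35)² + 10·j35 + 100 = -1125 + j350 → |·| ≈ 1178.2, ∠ ≈ 162.72°
|H| = 1000 / 1178.2 ≈ 0.84875
Gain = 20 log₁₀(0.84875) ≈ -1.42 dB

-1.4 dB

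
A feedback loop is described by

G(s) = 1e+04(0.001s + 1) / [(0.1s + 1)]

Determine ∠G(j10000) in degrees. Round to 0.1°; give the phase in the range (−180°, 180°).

-5.7°

At ω = 10000 rad/s:
zero (1 + j10000·0.001) = 1 + j10 → |·| ≈ 10.05, ∠ ≈ 84.29°
pole (1 + j10000·0.1) = 1 + j1000 → |·| ≈ 1000, ∠ ≈ 89.94°
∠G = (84.29°) − (89.94°) = -5.65°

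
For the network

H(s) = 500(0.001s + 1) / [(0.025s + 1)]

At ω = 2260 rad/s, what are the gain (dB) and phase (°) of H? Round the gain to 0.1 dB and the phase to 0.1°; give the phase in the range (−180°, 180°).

At ω = 2260 rad/s:
zero (1 + j2260·0.001) = 1 + j2.26 → |·| ≈ 2.4714, ∠ ≈ 66.13°
pole (1 + j2260·0.025) = 1 + j56.5 → |·| ≈ 56.509, ∠ ≈ 88.99°
|H| = 500 · 2.4714 / (56.509) ≈ 21.867
Gain = 20 log₁₀(21.867) ≈ 26.80 dB
∠H = (66.13°) − (88.99°) = -22.86°

26.8 dB, -22.9°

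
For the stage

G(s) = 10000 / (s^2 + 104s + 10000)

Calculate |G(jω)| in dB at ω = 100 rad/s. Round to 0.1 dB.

At s = jω = j100:
quadratic: (j100)² + 104·j100 + 10000 = 0 + j10400 → |·| ≈ 10400, ∠ ≈ 90.00°
|G| = 10000 / 10400 ≈ 0.96154
Gain = 20 log₁₀(0.96154) ≈ -0.34 dB

-0.3 dB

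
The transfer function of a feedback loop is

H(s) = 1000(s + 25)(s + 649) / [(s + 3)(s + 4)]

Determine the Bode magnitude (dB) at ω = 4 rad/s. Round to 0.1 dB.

115.3 dB

At s = jω = j4:
zero (s+25): 25 + j4 → |·| = √(25²+4²) = √641 ≈ 25.318, ∠ = arctan(4/25) ≈ 9.09°
zero (s+649): 649 + j4 → |·| = √(649²+4²) = √421217 ≈ 649.01, ∠ = arctan(4/649) ≈ 0.35°
pole (s+3): 3 + j4 → |·| = √(3²+4²) = √25 ≈ 5, ∠ = arctan(4/3) ≈ 53.13°
pole (s+4): 4 + j4 → |·| = √(4²+4²) = √32 ≈ 5.6569, ∠ = arctan(4/4) ≈ 45.00°
|H| = 1000 · 16432 / 28.285 ≈ 5.8094e+05
Gain = 20 log₁₀(5.8094e+05) ≈ 115.28 dB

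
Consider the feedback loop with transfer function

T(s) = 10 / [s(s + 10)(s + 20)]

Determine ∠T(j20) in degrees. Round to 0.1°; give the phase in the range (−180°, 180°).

At s = jω = j20:
pole (s+10): 10 + j20 → |·| = √(10²+20²) = √500 ≈ 22.361, ∠ = arctan(20/10) ≈ 63.43°
pole (s+20): 20 + j20 → |·| = √(20²+20²) = √800 ≈ 28.284, ∠ = arctan(20/20) ≈ 45.00°
pole at origin: |s| = 20, ∠ = 90.00° (in denominator)
∠T = 0.00° − 198.43° = -198.43° ≡ 161.57° (principal value)

161.6°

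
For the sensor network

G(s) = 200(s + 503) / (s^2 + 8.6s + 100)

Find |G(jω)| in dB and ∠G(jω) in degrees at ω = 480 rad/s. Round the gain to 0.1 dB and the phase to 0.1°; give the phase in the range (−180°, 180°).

-4.4 dB, -135.3°

At s = jω = j480:
zero (s+503): 503 + j480 → |·| = √(503²+480²) = √483409 ≈ 695.28, ∠ = arctan(480/503) ≈ 43.66°
quadratic: (j480)² + 8.6·j480 + 100 = -230300 + j4128 → |·| ≈ 2.3034e+05, ∠ ≈ 178.97°
|G| = 200 · 695.28 / 2.3034e+05 ≈ 0.6037
Gain = 20 log₁₀(0.6037) ≈ -4.38 dB
∠G = 43.66° − 178.97° = -135.31°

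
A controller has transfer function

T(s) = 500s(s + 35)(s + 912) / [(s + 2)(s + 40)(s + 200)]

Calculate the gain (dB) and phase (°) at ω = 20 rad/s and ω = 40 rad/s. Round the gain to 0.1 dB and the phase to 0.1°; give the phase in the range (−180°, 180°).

ω = 20: 66.2 dB, 4.4°; ω = 40: 66.4 dB, -2.1°

At s = jω = j20:
zero (s+35): 35 + j20 → |·| = √(35²+20²) = √1625 ≈ 40.311, ∠ = arctan(20/35) ≈ 29.74°
zero (s+912): 912 + j20 → |·| = √(912²+20²) = √832144 ≈ 912.22, ∠ = arctan(20/912) ≈ 1.26°
zero at origin: s = j20 → |·| = 20, ∠ = 90.00°
pole (s+2): 2 + j20 → |·| = √(2²+20²) = √404 ≈ 20.1, ∠ = arctan(20/2) ≈ 84.29°
pole (s+40): 40 + j20 → |·| = √(40²+20²) = √2000 ≈ 44.721, ∠ = arctan(20/40) ≈ 26.57°
pole (s+200): 200 + j20 → |·| = √(200²+20²) = √40400 ≈ 201, ∠ = arctan(20/200) ≈ 5.71°
|T| = 500 · 7.3545e+05 / 1.8068e+05 ≈ 2035.2
Gain = 20 log₁₀(2035.2) ≈ 66.17 dB
∠T = 121.00° − 116.57° = 4.43°

At s = jω = j40:
zero (s+35): 35 + j40 → |·| = √(35²+40²) = √2825 ≈ 53.151, ∠ = arctan(40/35) ≈ 48.81°
zero (s+912): 912 + j40 → |·| = √(912²+40²) = √833344 ≈ 912.88, ∠ = arctan(40/912) ≈ 2.51°
zero at origin: s = j40 → |·| = 40, ∠ = 90.00°
pole (s+2): 2 + j40 → |·| = √(2²+40²) = √1604 ≈ 40.05, ∠ = arctan(40/2) ≈ 87.14°
pole (s+40): 40 + j40 → |·| = √(40²+40²) = √3200 ≈ 56.569, ∠ = arctan(40/40) ≈ 45.00°
pole (s+200): 200 + j40 → |·| = √(200²+40²) = √41600 ≈ 203.96, ∠ = arctan(40/200) ≈ 11.31°
|T| = 500 · 1.9408e+06 / 4.6209e+05 ≈ 2100
Gain = 20 log₁₀(2100) ≈ 66.44 dB
∠T = 141.32° − 143.45° = -2.13°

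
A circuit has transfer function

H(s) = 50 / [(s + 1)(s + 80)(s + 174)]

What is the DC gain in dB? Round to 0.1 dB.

H(0) = 50 / (1·80·174) ≈ 0.003592
20 log₁₀(0.003592) ≈ -48.89 dB

-48.9 dB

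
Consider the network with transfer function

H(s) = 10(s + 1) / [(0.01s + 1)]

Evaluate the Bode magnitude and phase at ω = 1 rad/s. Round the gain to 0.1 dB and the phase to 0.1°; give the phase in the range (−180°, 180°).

23.0 dB, 44.4°

At ω = 1 rad/s:
zero (1 + j1·1) = 1 + j1 → |·| ≈ 1.4142, ∠ ≈ 45.00°
pole (1 + j1·0.01) = 1 + j0.01 → |·| ≈ 1, ∠ ≈ 0.57°
|H| = 10 · 1.4142 / (1) ≈ 14.142
Gain = 20 log₁₀(14.142) ≈ 23.01 dB
∠H = (45.00°) − (0.57°) = 44.43°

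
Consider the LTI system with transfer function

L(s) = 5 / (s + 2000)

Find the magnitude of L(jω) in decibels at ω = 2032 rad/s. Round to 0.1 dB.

-55.1 dB

At s = jω = j2032:
pole (s+2000): 2000 + j2032 → |·| = √(2000²+2032²) = √8129024 ≈ 2851.1, ∠ = arctan(2032/2000) ≈ 45.45°
|L| = 5 / 2851.1 ≈ 0.0017537
Gain = 20 log₁₀(0.0017537) ≈ -55.12 dB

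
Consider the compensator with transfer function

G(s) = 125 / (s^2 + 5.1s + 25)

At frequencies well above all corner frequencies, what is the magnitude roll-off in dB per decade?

Each pole contributes −20 dB/decade at high frequency; each zero contributes +20 dB/decade.
Net: 0 zero(s) − 2 pole(s) → -40 dB/decade.

-40 dB/decade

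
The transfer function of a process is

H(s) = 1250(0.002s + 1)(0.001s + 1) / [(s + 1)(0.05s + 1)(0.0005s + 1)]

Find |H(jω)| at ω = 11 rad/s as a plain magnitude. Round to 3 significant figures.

At ω = 11 rad/s:
zero (1 + j11·0.002) = 1 + j0.022 → |·| ≈ 1.0002, ∠ ≈ 1.26°
zero (1 + j11·0.001) = 1 + j0.011 → |·| ≈ 1.0001, ∠ ≈ 0.63°
pole (1 + j11·1) = 1 + j11 → |·| ≈ 11.045, ∠ ≈ 84.81°
pole (1 + j11·0.05) = 1 + j0.55 → |·| ≈ 1.1413, ∠ ≈ 28.81°
pole (1 + j11·0.0005) = 1 + j0.0055 → |·| ≈ 1, ∠ ≈ 0.32°
|H| = 1250 · 1.0002 · 1.0001 / (11.045 · 1.1413 · 1) ≈ 99.192

99.2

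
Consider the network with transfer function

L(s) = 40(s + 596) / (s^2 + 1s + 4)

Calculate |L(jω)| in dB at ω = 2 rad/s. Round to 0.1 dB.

At s = jω = j2:
zero (s+596): 596 + j2 → |·| = √(596²+2²) = √355220 ≈ 596, ∠ = arctan(2/596) ≈ 0.19°
quadratic: (j2)² + 1·j2 + 4 = 0 + j2 → |·| ≈ 2, ∠ ≈ 90.00°
|L| = 40 · 596 / 2 ≈ 11920
Gain = 20 log₁₀(11920) ≈ 81.53 dB

81.5 dB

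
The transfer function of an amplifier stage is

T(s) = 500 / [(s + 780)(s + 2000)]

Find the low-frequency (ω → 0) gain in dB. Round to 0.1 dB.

-69.9 dB

T(0) = 500 / (780·2000) ≈ 0.00032051
20 log₁₀(0.00032051) ≈ -69.88 dB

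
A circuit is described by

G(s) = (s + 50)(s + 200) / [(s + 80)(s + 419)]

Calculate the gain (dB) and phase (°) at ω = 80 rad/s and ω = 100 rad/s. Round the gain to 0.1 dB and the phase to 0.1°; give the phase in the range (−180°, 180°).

ω = 80: -7.5 dB, 24.0°; ω = 100: -6.9 dB, 25.2°

At s = jω = j80:
zero (s+50): 50 + j80 → |·| = √(50²+80²) = √8900 ≈ 94.34, ∠ = arctan(80/50) ≈ 57.99°
zero (s+200): 200 + j80 → |·| = √(200²+80²) = √46400 ≈ 215.41, ∠ = arctan(80/200) ≈ 21.80°
pole (s+80): 80 + j80 → |·| = √(80²+80²) = √12800 ≈ 113.14, ∠ = arctan(80/80) ≈ 45.00°
pole (s+419): 419 + j80 → |·| = √(419²+80²) = √181961 ≈ 426.57, ∠ = arctan(80/419) ≈ 10.81°
|G| = 1 · 20322 / 48262 ≈ 0.42108
Gain = 20 log₁₀(0.42108) ≈ -7.51 dB
∠G = 79.79° − 55.81° = 23.98°

At s = jω = j100:
zero (s+50): 50 + j100 → |·| = √(50²+100²) = √12500 ≈ 111.8, ∠ = arctan(100/50) ≈ 63.43°
zero (s+200): 200 + j100 → |·| = √(200²+100²) = √50000 ≈ 223.61, ∠ = arctan(100/200) ≈ 26.57°
pole (s+80): 80 + j100 → |·| = √(80²+100²) = √16400 ≈ 128.06, ∠ = arctan(100/80) ≈ 51.34°
pole (s+419): 419 + j100 → |·| = √(419²+100²) = √185561 ≈ 430.77, ∠ = arctan(100/419) ≈ 13.42°
|G| = 1 · 25000 / 55164 ≈ 0.45319
Gain = 20 log₁₀(0.45319) ≈ -6.87 dB
∠G = 90.00° − 64.76° = 25.24°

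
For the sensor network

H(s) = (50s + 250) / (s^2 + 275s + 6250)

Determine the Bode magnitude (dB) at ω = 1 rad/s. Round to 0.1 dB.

Substitute s = j1:
Numerator: 50(j1) + 250 = 250 + j50
Denominator: (j1)^2 + 275(j1) + 6250 = 6249 + j275
|N| = √(250² + 50²) ≈ 254.95, ∠N ≈ 11.31°
|D| = √(6249² + 275²) ≈ 6255, ∠D ≈ 2.52°
|H| = 254.95 / 6255 ≈ 0.040759
Gain = 20 log₁₀(0.040759) ≈ -27.80 dB

-27.8 dB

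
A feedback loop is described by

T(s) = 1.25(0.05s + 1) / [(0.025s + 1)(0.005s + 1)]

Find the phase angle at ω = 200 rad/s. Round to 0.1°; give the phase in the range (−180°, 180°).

-39.4°

At ω = 200 rad/s:
zero (1 + j200·0.05) = 1 + j10 → |·| ≈ 10.05, ∠ ≈ 84.29°
pole (1 + j200·0.025) = 1 + j5 → |·| ≈ 5.099, ∠ ≈ 78.69°
pole (1 + j200·0.005) = 1 + j1 → |·| ≈ 1.4142, ∠ ≈ 45.00°
∠T = (84.29°) − (78.69° + 45.00°) = -39.40°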